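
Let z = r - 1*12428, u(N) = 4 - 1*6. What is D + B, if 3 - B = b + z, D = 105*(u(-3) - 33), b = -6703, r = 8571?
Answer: 6888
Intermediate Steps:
u(N) = -2 (u(N) = 4 - 6 = -2)
z = -3857 (z = 8571 - 1*12428 = 8571 - 12428 = -3857)
D = -3675 (D = 105*(-2 - 33) = 105*(-35) = -3675)
B = 10563 (B = 3 - (-6703 - 3857) = 3 - 1*(-10560) = 3 + 10560 = 10563)
D + B = -3675 + 10563 = 6888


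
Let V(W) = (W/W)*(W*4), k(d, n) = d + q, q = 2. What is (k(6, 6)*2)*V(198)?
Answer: 12672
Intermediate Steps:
k(d, n) = 2 + d (k(d, n) = d + 2 = 2 + d)
V(W) = 4*W (V(W) = 1*(4*W) = 4*W)
(k(6, 6)*2)*V(198) = ((2 + 6)*2)*(4*198) = (8*2)*792 = 16*792 = 12672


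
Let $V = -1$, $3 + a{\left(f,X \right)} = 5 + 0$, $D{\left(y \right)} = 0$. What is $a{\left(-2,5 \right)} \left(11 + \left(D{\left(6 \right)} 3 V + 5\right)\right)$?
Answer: $32$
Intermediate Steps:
$a{\left(f,X \right)} = 2$ ($a{\left(f,X \right)} = -3 + \left(5 + 0\right) = -3 + 5 = 2$)
$a{\left(-2,5 \right)} \left(11 + \left(D{\left(6 \right)} 3 V + 5\right)\right) = 2 \left(11 + \left(0 \cdot 3 \left(-1\right) + 5\right)\right) = 2 \left(11 + \left(0 \left(-1\right) + 5\right)\right) = 2 \left(11 + \left(0 + 5\right)\right) = 2 \left(11 + 5\right) = 2 \cdot 16 = 32$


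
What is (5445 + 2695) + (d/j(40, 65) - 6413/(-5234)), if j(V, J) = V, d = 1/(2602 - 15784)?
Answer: 11234009647103/1379891760 ≈ 8141.2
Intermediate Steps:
d = -1/13182 (d = 1/(-13182) = -1/13182 ≈ -7.5861e-5)
(5445 + 2695) + (d/j(40, 65) - 6413/(-5234)) = (5445 + 2695) + (-1/13182/40 - 6413/(-5234)) = 8140 + (-1/13182*1/40 - 6413*(-1/5234)) = 8140 + (-1/527280 + 6413/5234) = 8140 + 1690720703/1379891760 = 11234009647103/1379891760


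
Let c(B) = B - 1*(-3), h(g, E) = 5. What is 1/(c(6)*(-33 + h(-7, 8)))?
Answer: -1/252 ≈ -0.0039683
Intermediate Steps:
c(B) = 3 + B (c(B) = B + 3 = 3 + B)
1/(c(6)*(-33 + h(-7, 8))) = 1/((3 + 6)*(-33 + 5)) = 1/(9*(-28)) = 1/(-252) = -1/252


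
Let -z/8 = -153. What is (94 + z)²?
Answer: 1737124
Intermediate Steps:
z = 1224 (z = -8*(-153) = 1224)
(94 + z)² = (94 + 1224)² = 1318² = 1737124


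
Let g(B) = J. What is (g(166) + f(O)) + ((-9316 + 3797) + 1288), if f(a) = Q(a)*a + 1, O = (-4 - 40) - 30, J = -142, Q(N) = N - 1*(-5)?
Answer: 734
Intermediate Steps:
Q(N) = 5 + N (Q(N) = N + 5 = 5 + N)
g(B) = -142
O = -74 (O = -44 - 30 = -74)
f(a) = 1 + a*(5 + a) (f(a) = (5 + a)*a + 1 = a*(5 + a) + 1 = 1 + a*(5 + a))
(g(166) + f(O)) + ((-9316 + 3797) + 1288) = (-142 + (1 - 74*(5 - 74))) + ((-9316 + 3797) + 1288) = (-142 + (1 - 74*(-69))) + (-5519 + 1288) = (-142 + (1 + 5106)) - 4231 = (-142 + 5107) - 4231 = 4965 - 4231 = 734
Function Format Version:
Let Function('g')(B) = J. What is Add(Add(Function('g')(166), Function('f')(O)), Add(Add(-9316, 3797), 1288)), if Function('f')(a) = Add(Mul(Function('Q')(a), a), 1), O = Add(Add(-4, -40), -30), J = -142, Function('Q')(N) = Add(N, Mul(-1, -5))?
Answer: 734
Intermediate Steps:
Function('Q')(N) = Add(5, N) (Function('Q')(N) = Add(N, 5) = Add(5, N))
Function('g')(B) = -142
O = -74 (O = Add(-44, -30) = -74)
Function('f')(a) = Add(1, Mul(a, Add(5, a))) (Function('f')(a) = Add(Mul(Add(5, a), a), 1) = Add(Mul(a, Add(5, a)), 1) = Add(1, Mul(a, Add(5, a))))
Add(Add(Function('g')(166), Function('f')(O)), Add(Add(-9316, 3797), 1288)) = Add(Add(-142, Add(1, Mul(-74, Add(5, -74)))), Add(Add(-9316, 3797), 1288)) = Add(Add(-142, Add(1, Mul(-74, -69))), Add(-5519, 1288)) = Add(Add(-142, Add(1, 5106)), -4231) = Add(Add(-142, 5107), -4231) = Add(4965, -4231) = 734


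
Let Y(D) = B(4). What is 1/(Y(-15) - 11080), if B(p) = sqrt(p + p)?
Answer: -1385/15345799 - sqrt(2)/61383196 ≈ -9.0276e-5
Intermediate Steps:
B(p) = sqrt(2)*sqrt(p) (B(p) = sqrt(2*p) = sqrt(2)*sqrt(p))
Y(D) = 2*sqrt(2) (Y(D) = sqrt(2)*sqrt(4) = sqrt(2)*2 = 2*sqrt(2))
1/(Y(-15) - 11080) = 1/(2*sqrt(2) - 11080) = 1/(-11080 + 2*sqrt(2))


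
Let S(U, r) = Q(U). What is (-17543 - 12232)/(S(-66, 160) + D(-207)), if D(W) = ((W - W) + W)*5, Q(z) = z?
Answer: 9925/367 ≈ 27.044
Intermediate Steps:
S(U, r) = U
D(W) = 5*W (D(W) = (0 + W)*5 = W*5 = 5*W)
(-17543 - 12232)/(S(-66, 160) + D(-207)) = (-17543 - 12232)/(-66 + 5*(-207)) = -29775/(-66 - 1035) = -29775/(-1101) = -29775*(-1/1101) = 9925/367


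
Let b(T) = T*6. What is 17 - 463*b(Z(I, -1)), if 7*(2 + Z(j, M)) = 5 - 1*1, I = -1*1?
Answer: 27899/7 ≈ 3985.6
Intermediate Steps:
I = -1
Z(j, M) = -10/7 (Z(j, M) = -2 + (5 - 1*1)/7 = -2 + (5 - 1)/7 = -2 + (⅐)*4 = -2 + 4/7 = -10/7)
b(T) = 6*T
17 - 463*b(Z(I, -1)) = 17 - 2778*(-10)/7 = 17 - 463*(-60/7) = 17 + 27780/7 = 27899/7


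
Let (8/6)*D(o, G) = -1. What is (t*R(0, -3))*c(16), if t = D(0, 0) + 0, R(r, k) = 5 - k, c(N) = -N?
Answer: 96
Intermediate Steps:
D(o, G) = -3/4 (D(o, G) = (3/4)*(-1) = -3/4)
t = -3/4 (t = -3/4 + 0 = -3/4 ≈ -0.75000)
(t*R(0, -3))*c(16) = (-3*(5 - 1*(-3))/4)*(-1*16) = -3*(5 + 3)/4*(-16) = -3/4*8*(-16) = -6*(-16) = 96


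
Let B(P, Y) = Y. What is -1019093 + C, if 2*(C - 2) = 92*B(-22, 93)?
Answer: -1014813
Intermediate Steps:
C = 4280 (C = 2 + (92*93)/2 = 2 + (½)*8556 = 2 + 4278 = 4280)
-1019093 + C = -1019093 + 4280 = -1014813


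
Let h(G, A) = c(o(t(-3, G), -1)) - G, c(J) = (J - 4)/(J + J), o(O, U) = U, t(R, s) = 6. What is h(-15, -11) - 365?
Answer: -695/2 ≈ -347.50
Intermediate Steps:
c(J) = (-4 + J)/(2*J) (c(J) = (-4 + J)/((2*J)) = (-4 + J)*(1/(2*J)) = (-4 + J)/(2*J))
h(G, A) = 5/2 - G (h(G, A) = (½)*(-4 - 1)/(-1) - G = (½)*(-1)*(-5) - G = 5/2 - G)
h(-15, -11) - 365 = (5/2 - 1*(-15)) - 365 = (5/2 + 15) - 365 = 35/2 - 365 = -695/2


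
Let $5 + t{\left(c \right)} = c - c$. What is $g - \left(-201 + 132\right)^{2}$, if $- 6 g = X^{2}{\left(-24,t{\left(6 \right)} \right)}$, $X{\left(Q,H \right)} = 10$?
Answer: $- \frac{14333}{3} \approx -4777.7$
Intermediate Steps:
$t{\left(c \right)} = -5$ ($t{\left(c \right)} = -5 + \left(c - c\right) = -5 + 0 = -5$)
$g = - \frac{50}{3}$ ($g = - \frac{10^{2}}{6} = \left(- \frac{1}{6}\right) 100 = - \frac{50}{3} \approx -16.667$)
$g - \left(-201 + 132\right)^{2} = - \frac{50}{3} - \left(-201 + 132\right)^{2} = - \frac{50}{3} - \left(-69\right)^{2} = - \frac{50}{3} - 4761 = - \frac{14333}{3}$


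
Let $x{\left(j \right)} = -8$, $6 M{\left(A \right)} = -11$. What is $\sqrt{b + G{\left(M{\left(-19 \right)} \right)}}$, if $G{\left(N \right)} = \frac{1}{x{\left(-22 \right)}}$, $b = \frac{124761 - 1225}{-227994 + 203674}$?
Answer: $\frac{3 i \sqrt{83505}}{380} \approx 2.2814 i$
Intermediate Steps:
$b = - \frac{7721}{1520}$ ($b = \frac{123536}{-24320} = 123536 \left(- \frac{1}{24320}\right) = - \frac{7721}{1520} \approx -5.0796$)
$M{\left(A \right)} = - \frac{11}{6}$ ($M{\left(A \right)} = \frac{1}{6} \left(-11\right) = - \frac{11}{6}$)
$G{\left(N \right)} = - \frac{1}{8}$ ($G{\left(N \right)} = \frac{1}{-8} = - \frac{1}{8}$)
$\sqrt{b + G{\left(M{\left(-19 \right)} \right)}} = \sqrt{- \frac{7721}{1520} - \frac{1}{8}} = \sqrt{- \frac{7911}{1520}} = \frac{3 i \sqrt{83505}}{380}$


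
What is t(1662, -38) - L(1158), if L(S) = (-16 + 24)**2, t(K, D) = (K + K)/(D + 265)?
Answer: -11204/227 ≈ -49.357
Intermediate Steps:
t(K, D) = 2*K/(265 + D) (t(K, D) = (2*K)/(265 + D) = 2*K/(265 + D))
L(S) = 64 (L(S) = 8**2 = 64)
t(1662, -38) - L(1158) = 2*1662/(265 - 38) - 1*64 = 2*1662/227 - 64 = 2*1662*(1/227) - 64 = 3324/227 - 64 = -11204/227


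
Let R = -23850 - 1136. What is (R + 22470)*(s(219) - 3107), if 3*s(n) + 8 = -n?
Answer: 24022768/3 ≈ 8.0076e+6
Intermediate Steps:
R = -24986
s(n) = -8/3 - n/3 (s(n) = -8/3 + (-n)/3 = -8/3 - n/3)
(R + 22470)*(s(219) - 3107) = (-24986 + 22470)*((-8/3 - ⅓*219) - 3107) = -2516*((-8/3 - 73) - 3107) = -2516*(-227/3 - 3107) = -2516*(-9548/3) = 24022768/3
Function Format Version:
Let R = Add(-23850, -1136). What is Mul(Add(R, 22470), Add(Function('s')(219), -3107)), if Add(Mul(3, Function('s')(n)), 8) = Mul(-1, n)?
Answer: Rational(24022768, 3) ≈ 8.0076e+6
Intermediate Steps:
R = -24986
Function('s')(n) = Add(Rational(-8, 3), Mul(Rational(-1, 3), n)) (Function('s')(n) = Add(Rational(-8, 3), Mul(Rational(1, 3), Mul(-1, n))) = Add(Rational(-8, 3), Mul(Rational(-1, 3), n)))
Mul(Add(R, 22470), Add(Function('s')(219), -3107)) = Mul(Add(-24986, 22470), Add(Add(Rational(-8, 3), Mul(Rational(-1, 3), 219)), -3107)) = Mul(-2516, Add(Add(Rational(-8, 3), -73), -3107)) = Mul(-2516, Add(Rational(-227, 3), -3107)) = Mul(-2516, Rational(-9548, 3)) = Rational(24022768, 3)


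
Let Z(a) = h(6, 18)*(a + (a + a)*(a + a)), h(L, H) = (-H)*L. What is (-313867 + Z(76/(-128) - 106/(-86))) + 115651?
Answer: -23485114035/118336 ≈ -1.9846e+5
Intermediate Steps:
h(L, H) = -H*L
Z(a) = -432*a² - 108*a (Z(a) = (-1*18*6)*(a + (a + a)*(a + a)) = -108*(a + (2*a)*(2*a)) = -108*(a + 4*a²) = -432*a² - 108*a)
(-313867 + Z(76/(-128) - 106/(-86))) + 115651 = (-313867 - 108*(76/(-128) - 106/(-86))*(1 + 4*(76/(-128) - 106/(-86)))) + 115651 = (-313867 - 108*(76*(-1/128) - 106*(-1/86))*(1 + 4*(76*(-1/128) - 106*(-1/86)))) + 115651 = (-313867 - 108*(-19/32 + 53/43)*(1 + 4*(-19/32 + 53/43))) + 115651 = (-313867 - 108*879/1376*(1 + 4*(879/1376))) + 115651 = (-313867 - 108*879/1376*(1 + 879/344)) + 115651 = (-313867 - 108*879/1376*1223/344) + 115651 = (-313867 - 29025459/118336) + 115651 = -37170790771/118336 + 115651 = -23485114035/118336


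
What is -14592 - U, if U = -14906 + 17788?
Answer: -17474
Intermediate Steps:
U = 2882
-14592 - U = -14592 - 1*2882 = -14592 - 2882 = -17474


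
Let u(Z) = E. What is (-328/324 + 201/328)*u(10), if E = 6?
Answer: -10615/4428 ≈ -2.3972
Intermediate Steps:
u(Z) = 6
(-328/324 + 201/328)*u(10) = (-328/324 + 201/328)*6 = (-328*1/324 + 201*(1/328))*6 = (-82/81 + 201/328)*6 = -10615/26568*6 = -10615/4428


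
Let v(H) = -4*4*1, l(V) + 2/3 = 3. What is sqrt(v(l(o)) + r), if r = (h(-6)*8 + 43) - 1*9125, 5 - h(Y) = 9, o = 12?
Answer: I*sqrt(9130) ≈ 95.551*I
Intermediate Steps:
l(V) = 7/3 (l(V) = -2/3 + 3 = 7/3)
h(Y) = -4 (h(Y) = 5 - 1*9 = 5 - 9 = -4)
v(H) = -16 (v(H) = -16*1 = -16)
r = -9114 (r = (-4*8 + 43) - 1*9125 = (-32 + 43) - 9125 = 11 - 9125 = -9114)
sqrt(v(l(o)) + r) = sqrt(-16 - 9114) = sqrt(-9130) = I*sqrt(9130)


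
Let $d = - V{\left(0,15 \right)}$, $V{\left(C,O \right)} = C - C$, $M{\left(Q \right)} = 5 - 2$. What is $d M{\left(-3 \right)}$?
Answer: $0$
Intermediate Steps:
$M{\left(Q \right)} = 3$ ($M{\left(Q \right)} = 5 - 2 = 3$)
$V{\left(C,O \right)} = 0$
$d = 0$ ($d = \left(-1\right) 0 = 0$)
$d M{\left(-3 \right)} = 0 \cdot 3 = 0$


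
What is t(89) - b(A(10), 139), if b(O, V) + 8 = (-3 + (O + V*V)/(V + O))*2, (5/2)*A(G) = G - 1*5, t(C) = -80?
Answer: -15984/47 ≈ -340.08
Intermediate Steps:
A(G) = -2 + 2*G/5 (A(G) = 2*(G - 1*5)/5 = 2*(G - 5)/5 = 2*(-5 + G)/5 = -2 + 2*G/5)
b(O, V) = -14 + 2*(O + V**2)/(O + V) (b(O, V) = -8 + (-3 + (O + V*V)/(V + O))*2 = -8 + (-3 + (O + V**2)/(O + V))*2 = -8 + (-6 + 2*(O + V**2)/(O + V)) = -14 + 2*(O + V**2)/(O + V))
t(89) - b(A(10), 139) = -80 - 2*(139**2 - 7*139 - 6*(-2 + (2/5)*10))/((-2 + (2/5)*10) + 139) = -80 - 2*(19321 - 973 - 6*(-2 + 4))/((-2 + 4) + 139) = -80 - 2*(19321 - 973 - 6*2)/(2 + 139) = -80 - 2*(19321 - 973 - 12)/141 = -80 - 2*18336/141 = -80 - 1*12224/47 = -80 - 12224/47 = -15984/47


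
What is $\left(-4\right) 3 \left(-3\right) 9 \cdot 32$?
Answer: $10368$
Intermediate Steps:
$\left(-4\right) 3 \left(-3\right) 9 \cdot 32 = \left(-12\right) \left(-3\right) 9 \cdot 32 = 36 \cdot 9 \cdot 32 = 324 \cdot 32 = 10368$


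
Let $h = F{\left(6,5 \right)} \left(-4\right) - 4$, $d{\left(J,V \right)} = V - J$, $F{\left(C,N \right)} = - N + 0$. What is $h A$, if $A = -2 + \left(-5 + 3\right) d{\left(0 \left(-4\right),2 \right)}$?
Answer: $-96$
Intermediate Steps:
$F{\left(C,N \right)} = - N$
$h = 16$ ($h = \left(-1\right) 5 \left(-4\right) - 4 = \left(-5\right) \left(-4\right) - 4 = 20 - 4 = 16$)
$A = -6$ ($A = -2 + \left(-5 + 3\right) \left(2 - 0 \left(-4\right)\right) = -2 - 2 \left(2 - 0\right) = -2 - 2 \left(2 + 0\right) = -2 - 4 = -6$)
$h A = 16 \left(-6\right) = -96$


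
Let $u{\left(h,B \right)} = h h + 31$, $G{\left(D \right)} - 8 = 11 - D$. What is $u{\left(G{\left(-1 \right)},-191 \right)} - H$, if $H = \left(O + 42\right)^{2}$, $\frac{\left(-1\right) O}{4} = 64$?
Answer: $-45365$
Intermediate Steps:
$O = -256$ ($O = \left(-4\right) 64 = -256$)
$G{\left(D \right)} = 19 - D$ ($G{\left(D \right)} = 8 - \left(-11 + D\right) = 19 - D$)
$u{\left(h,B \right)} = 31 + h^{2}$ ($u{\left(h,B \right)} = h^{2} + 31 = 31 + h^{2}$)
$H = 45796$ ($H = \left(-256 + 42\right)^{2} = \left(-214\right)^{2} = 45796$)
$u{\left(G{\left(-1 \right)},-191 \right)} - H = \left(31 + \left(19 - -1\right)^{2}\right) - 45796 = \left(31 + \left(19 + 1\right)^{2}\right) - 45796 = \left(31 + 20^{2}\right) - 45796 = \left(31 + 400\right) - 45796 = 431 - 45796 = -45365$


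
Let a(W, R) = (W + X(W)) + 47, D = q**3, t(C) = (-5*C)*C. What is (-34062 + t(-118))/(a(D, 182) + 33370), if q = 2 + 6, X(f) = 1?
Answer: -51841/16965 ≈ -3.0558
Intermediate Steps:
t(C) = -5*C**2
q = 8
D = 512 (D = 8**3 = 512)
a(W, R) = 48 + W (a(W, R) = (W + 1) + 47 = (1 + W) + 47 = 48 + W)
(-34062 + t(-118))/(a(D, 182) + 33370) = (-34062 - 5*(-118)**2)/((48 + 512) + 33370) = (-34062 - 5*13924)/(560 + 33370) = (-34062 - 69620)/33930 = -103682*1/33930 = -51841/16965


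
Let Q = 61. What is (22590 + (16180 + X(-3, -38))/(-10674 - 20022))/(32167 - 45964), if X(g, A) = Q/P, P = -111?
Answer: -10995445303/6715701576 ≈ -1.6373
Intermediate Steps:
X(g, A) = -61/111 (X(g, A) = 61/(-111) = 61*(-1/111) = -61/111)
(22590 + (16180 + X(-3, -38))/(-10674 - 20022))/(32167 - 45964) = (22590 + (16180 - 61/111)/(-10674 - 20022))/(32167 - 45964) = (22590 + (1795919/111)/(-30696))/(-13797) = (22590 + (1795919/111)*(-1/30696))*(-1/13797) = (22590 - 1795919/3407256)*(-1/13797) = (76968117121/3407256)*(-1/13797) = -10995445303/6715701576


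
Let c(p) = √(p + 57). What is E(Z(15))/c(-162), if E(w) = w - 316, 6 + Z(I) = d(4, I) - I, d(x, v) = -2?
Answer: 113*I*√105/35 ≈ 33.083*I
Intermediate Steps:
Z(I) = -8 - I (Z(I) = -6 + (-2 - I) = -8 - I)
E(w) = -316 + w
c(p) = √(57 + p)
E(Z(15))/c(-162) = (-316 + (-8 - 1*15))/(√(57 - 162)) = (-316 + (-8 - 15))/(√(-105)) = (-316 - 23)/((I*√105)) = -(-113)*I*√105/35 = 113*I*√105/35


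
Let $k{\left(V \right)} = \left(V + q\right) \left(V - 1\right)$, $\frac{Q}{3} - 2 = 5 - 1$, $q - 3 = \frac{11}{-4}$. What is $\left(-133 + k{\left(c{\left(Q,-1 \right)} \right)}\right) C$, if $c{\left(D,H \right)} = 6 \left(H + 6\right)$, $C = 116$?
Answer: $86333$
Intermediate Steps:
$q = \frac{1}{4}$ ($q = 3 + \frac{11}{-4} = 3 + 11 \left(- \frac{1}{4}\right) = 3 - \frac{11}{4} = \frac{1}{4} \approx 0.25$)
$Q = 18$ ($Q = 6 + 3 \left(5 - 1\right) = 6 + 3 \cdot 4 = 6 + 12 = 18$)
$c{\left(D,H \right)} = 36 + 6 H$ ($c{\left(D,H \right)} = 6 \left(6 + H\right) = 36 + 6 H$)
$k{\left(V \right)} = \left(-1 + V\right) \left(\frac{1}{4} + V\right)$ ($k{\left(V \right)} = \left(V + \frac{1}{4}\right) \left(V - 1\right) = \left(\frac{1}{4} + V\right) \left(-1 + V\right) = \left(-1 + V\right) \left(\frac{1}{4} + V\right)$)
$\left(-133 + k{\left(c{\left(Q,-1 \right)} \right)}\right) C = \left(-133 - \left(\frac{1}{4} - \left(36 + 6 \left(-1\right)\right)^{2} + \frac{3 \left(36 + 6 \left(-1\right)\right)}{4}\right)\right) 116 = \left(-133 - \left(\frac{1}{4} - \left(36 - 6\right)^{2} + \frac{3 \left(36 - 6\right)}{4}\right)\right) 116 = \left(-133 - \left(\frac{91}{4} - 900\right)\right) 116 = \left(-133 - - \frac{3509}{4}\right) 116 = \left(-133 + \frac{3509}{4}\right) 116 = \frac{2977}{4} \cdot 116 = 86333$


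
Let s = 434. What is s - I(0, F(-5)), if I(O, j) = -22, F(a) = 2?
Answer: 456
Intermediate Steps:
s - I(0, F(-5)) = 434 - 1*(-22) = 434 + 22 = 456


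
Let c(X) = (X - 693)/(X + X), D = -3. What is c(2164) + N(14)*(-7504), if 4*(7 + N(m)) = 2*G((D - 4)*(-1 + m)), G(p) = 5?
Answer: 146149375/4328 ≈ 33768.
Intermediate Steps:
c(X) = (-693 + X)/(2*X) (c(X) = (-693 + X)/((2*X)) = (-693 + X)*(1/(2*X)) = (-693 + X)/(2*X))
N(m) = -9/2 (N(m) = -7 + (2*5)/4 = -7 + (1/4)*10 = -7 + 5/2 = -9/2)
c(2164) + N(14)*(-7504) = (1/2)*(-693 + 2164)/2164 - 9/2*(-7504) = (1/2)*(1/2164)*1471 + 33768 = 1471/4328 + 33768 = 146149375/4328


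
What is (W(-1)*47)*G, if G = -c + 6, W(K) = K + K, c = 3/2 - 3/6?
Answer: -470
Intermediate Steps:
c = 1 (c = 3*(½) - 3*⅙ = 3/2 - ½ = 1)
W(K) = 2*K
G = 5 (G = -1*1 + 6 = -1 + 6 = 5)
(W(-1)*47)*G = ((2*(-1))*47)*5 = -2*47*5 = -94*5 = -470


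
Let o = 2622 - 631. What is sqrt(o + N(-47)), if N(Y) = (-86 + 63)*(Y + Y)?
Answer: sqrt(4153) ≈ 64.444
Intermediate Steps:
o = 1991
N(Y) = -46*Y
sqrt(o + N(-47)) = sqrt(1991 - 46*(-47)) = sqrt(1991 + 2162) = sqrt(4153)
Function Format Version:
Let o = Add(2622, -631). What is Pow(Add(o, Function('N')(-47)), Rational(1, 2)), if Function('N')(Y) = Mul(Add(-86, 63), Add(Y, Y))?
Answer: Pow(4153, Rational(1, 2)) ≈ 64.444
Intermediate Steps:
o = 1991
Function('N')(Y) = Mul(-46, Y) (Function('N')(Y) = Mul(-23, Mul(2, Y)) = Mul(-46, Y))
Pow(Add(o, Function('N')(-47)), Rational(1, 2)) = Pow(Add(1991, Mul(-46, -47)), Rational(1, 2)) = Pow(Add(1991, 2162), Rational(1, 2)) = Pow(4153, Rational(1, 2))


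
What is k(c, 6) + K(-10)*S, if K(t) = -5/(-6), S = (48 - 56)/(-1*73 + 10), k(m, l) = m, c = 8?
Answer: 1532/189 ≈ 8.1058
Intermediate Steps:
S = 8/63 (S = -8/(-73 + 10) = -8/(-63) = -8*(-1/63) = 8/63 ≈ 0.12698)
K(t) = ⅚ (K(t) = -5*(-⅙) = ⅚)
k(c, 6) + K(-10)*S = 8 + (⅚)*(8/63) = 8 + 20/189 = 1532/189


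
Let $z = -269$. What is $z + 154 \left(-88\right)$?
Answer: $-13821$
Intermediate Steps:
$z + 154 \left(-88\right) = -269 + 154 \left(-88\right) = -269 - 13552 = -13821$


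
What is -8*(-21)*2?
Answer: 336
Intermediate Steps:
-8*(-21)*2 = 168*2 = 336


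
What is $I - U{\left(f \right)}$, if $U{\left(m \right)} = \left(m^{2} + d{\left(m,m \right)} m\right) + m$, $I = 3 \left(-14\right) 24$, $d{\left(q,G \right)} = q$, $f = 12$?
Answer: $-1308$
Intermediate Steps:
$I = -1008$ ($I = \left(-42\right) 24 = -1008$)
$U{\left(m \right)} = m + 2 m^{2}$ ($U{\left(m \right)} = \left(m^{2} + m m\right) + m = \left(m^{2} + m^{2}\right) + m = 2 m^{2} + m = m + 2 m^{2}$)
$I - U{\left(f \right)} = -1008 - 12 \left(1 + 2 \cdot 12\right) = -1008 - 12 \left(1 + 24\right) = -1008 - 12 \cdot 25 = -1008 - 300 = -1308$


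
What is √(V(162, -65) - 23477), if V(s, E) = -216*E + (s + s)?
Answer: I*√9113 ≈ 95.462*I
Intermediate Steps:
V(s, E) = -216*E + 2*s
√(V(162, -65) - 23477) = √((-216*(-65) + 2*162) - 23477) = √((14040 + 324) - 23477) = √(14364 - 23477) = √(-9113) = I*√9113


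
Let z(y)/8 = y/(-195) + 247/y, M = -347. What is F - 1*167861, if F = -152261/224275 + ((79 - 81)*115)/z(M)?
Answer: -10880876110436761/64810092400 ≈ -1.6789e+5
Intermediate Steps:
z(y) = 1976/y - 8*y/195 (z(y) = 8*(y/(-195) + 247/y) = 8*(y*(-1/195) + 247/y) = 8*(-y/195 + 247/y) = 8*(247/y - y/195) = 1976/y - 8*y/195)
F = -1789190080361/64810092400 (F = -152261/224275 + ((79 - 81)*115)/(1976/(-347) - 8/195*(-347)) = -152261*1/224275 + (-2*115)/(1976*(-1/347) + 2776/195) = -152261/224275 - 230/(-1976/347 + 2776/195) = -152261/224275 - 230/577952/67665 = -152261/224275 - 230*67665/577952 = -152261/224275 - 7781475/288976 = -1789190080361/64810092400 ≈ -27.607)
F - 1*167861 = -1789190080361/64810092400 - 1*167861 = -1789190080361/64810092400 - 167861 = -10880876110436761/64810092400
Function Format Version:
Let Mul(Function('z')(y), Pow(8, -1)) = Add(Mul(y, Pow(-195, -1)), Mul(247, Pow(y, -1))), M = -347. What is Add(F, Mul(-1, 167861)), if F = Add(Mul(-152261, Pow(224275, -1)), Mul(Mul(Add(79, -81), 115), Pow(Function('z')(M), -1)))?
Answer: Rational(-10880876110436761, 64810092400) ≈ -1.6789e+5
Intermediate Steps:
Function('z')(y) = Add(Mul(1976, Pow(y, -1)), Mul(Rational(-8, 195), y)) (Function('z')(y) = Mul(8, Add(Mul(y, Pow(-195, -1)), Mul(247, Pow(y, -1)))) = Mul(8, Add(Mul(y, Rational(-1, 195)), Mul(247, Pow(y, -1)))) = Mul(8, Add(Mul(Rational(-1, 195), y), Mul(247, Pow(y, -1)))) = Mul(8, Add(Mul(247, Pow(y, -1)), Mul(Rational(-1, 195), y))) = Add(Mul(1976, Pow(y, -1)), Mul(Rational(-8, 195), y)))
F = Rational(-1789190080361, 64810092400) (F = Add(Mul(-152261, Pow(224275, -1)), Mul(Mul(Add(79, -81), 115), Pow(Add(Mul(1976, Pow(-347, -1)), Mul(Rational(-8, 195), -347)), -1))) = Add(Mul(-152261, Rational(1, 224275)), Mul(Mul(-2, 115), Pow(Add(Mul(1976, Rational(-1, 347)), Rational(2776, 195)), -1))) = Add(Rational(-152261, 224275), Mul(-230, Pow(Add(Rational(-1976, 347), Rational(2776, 195)), -1))) = Add(Rational(-152261, 224275), Mul(-230, Pow(Rational(577952, 67665), -1))) = Add(Rational(-152261, 224275), Mul(-230, Rational(67665, 577952))) = Add(Rational(-152261, 224275), Rational(-7781475, 288976)) = Rational(-1789190080361, 64810092400) ≈ -27.607)
Add(F, Mul(-1, 167861)) = Add(Rational(-1789190080361, 64810092400), Mul(-1, 167861)) = Add(Rational(-1789190080361, 64810092400), -167861) = Rational(-10880876110436761, 64810092400)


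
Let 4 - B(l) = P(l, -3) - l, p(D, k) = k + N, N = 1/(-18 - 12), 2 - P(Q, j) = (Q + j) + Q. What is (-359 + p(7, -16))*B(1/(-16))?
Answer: 213769/480 ≈ 445.35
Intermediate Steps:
P(Q, j) = 2 - j - 2*Q (P(Q, j) = 2 - ((Q + j) + Q) = 2 - (j + 2*Q) = 2 + (-j - 2*Q) = 2 - j - 2*Q)
N = -1/30 (N = 1/(-30) = -1/30 ≈ -0.033333)
p(D, k) = -1/30 + k (p(D, k) = k - 1/30 = -1/30 + k)
B(l) = -1 + 3*l (B(l) = 4 - ((2 - 1*(-3) - 2*l) - l) = 4 - ((2 + 3 - 2*l) - l) = 4 - ((5 - 2*l) - l) = 4 - (5 - 3*l) = 4 + (-5 + 3*l) = -1 + 3*l)
(-359 + p(7, -16))*B(1/(-16)) = (-359 + (-1/30 - 16))*(-1 + 3/(-16)) = (-359 - 481/30)*(-1 + 3*(-1/16)) = -11251*(-1 - 3/16)/30 = -11251/30*(-19/16) = 213769/480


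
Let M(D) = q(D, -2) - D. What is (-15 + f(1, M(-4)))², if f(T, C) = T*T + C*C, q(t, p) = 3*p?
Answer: 100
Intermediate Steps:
M(D) = -6 - D (M(D) = 3*(-2) - D = -6 - D)
f(T, C) = C² + T² (f(T, C) = T² + C² = C² + T²)
(-15 + f(1, M(-4)))² = (-15 + ((-6 - 1*(-4))² + 1²))² = (-15 + ((-6 + 4)² + 1))² = (-15 + ((-2)² + 1))² = (-15 + (4 + 1))² = (-15 + 5)² = (-10)² = 100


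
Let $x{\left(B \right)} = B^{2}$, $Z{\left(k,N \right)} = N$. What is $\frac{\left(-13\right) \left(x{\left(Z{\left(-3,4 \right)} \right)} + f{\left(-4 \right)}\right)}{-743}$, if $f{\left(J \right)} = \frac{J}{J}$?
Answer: $\frac{221}{743} \approx 0.29744$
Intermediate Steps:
$f{\left(J \right)} = 1$
$\frac{\left(-13\right) \left(x{\left(Z{\left(-3,4 \right)} \right)} + f{\left(-4 \right)}\right)}{-743} = \frac{\left(-13\right) \left(4^{2} + 1\right)}{-743} = - 13 \left(16 + 1\right) \left(- \frac{1}{743}\right) = \left(-13\right) 17 \left(- \frac{1}{743}\right) = \left(-221\right) \left(- \frac{1}{743}\right) = \frac{221}{743}$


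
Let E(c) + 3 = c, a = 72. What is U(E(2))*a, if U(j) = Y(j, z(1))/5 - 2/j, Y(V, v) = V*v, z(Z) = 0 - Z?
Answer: 792/5 ≈ 158.40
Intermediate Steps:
z(Z) = -Z
E(c) = -3 + c
U(j) = -2/j - j/5 (U(j) = (j*(-1*1))/5 - 2/j = (j*(-1))*(⅕) - 2/j = -j*(⅕) - 2/j = -j/5 - 2/j = -2/j - j/5)
U(E(2))*a = (-2/(-3 + 2) - (-3 + 2)/5)*72 = (-2/(-1) - ⅕*(-1))*72 = (-2*(-1) + ⅕)*72 = (2 + ⅕)*72 = (11/5)*72 = 792/5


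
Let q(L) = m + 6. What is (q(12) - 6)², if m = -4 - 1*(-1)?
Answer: 9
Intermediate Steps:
m = -3 (m = -4 + 1 = -3)
q(L) = 3 (q(L) = -3 + 6 = 3)
(q(12) - 6)² = (3 - 6)² = (-3)² = 9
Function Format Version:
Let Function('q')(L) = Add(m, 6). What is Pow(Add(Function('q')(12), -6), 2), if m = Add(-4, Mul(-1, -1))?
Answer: 9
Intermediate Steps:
m = -3 (m = Add(-4, 1) = -3)
Function('q')(L) = 3 (Function('q')(L) = Add(-3, 6) = 3)
Pow(Add(Function('q')(12), -6), 2) = Pow(Add(3, -6), 2) = Pow(-3, 2) = 9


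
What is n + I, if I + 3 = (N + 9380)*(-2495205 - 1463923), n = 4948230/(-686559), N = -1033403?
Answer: 927824559207444263/228853 ≈ 4.0542e+12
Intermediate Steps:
n = -1649410/228853 (n = 4948230*(-1/686559) = -1649410/228853 ≈ -7.2073)
I = 4054238131941 (I = -3 + (-1033403 + 9380)*(-2495205 - 1463923) = -3 - 1024023*(-3959128) = -3 + 4054238131944 = 4054238131941)
n + I = -1649410/228853 + 4054238131941 = 927824559207444263/228853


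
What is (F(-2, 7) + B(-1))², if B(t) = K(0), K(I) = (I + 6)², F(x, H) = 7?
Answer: 1849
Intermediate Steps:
K(I) = (6 + I)²
B(t) = 36 (B(t) = (6 + 0)² = 6² = 36)
(F(-2, 7) + B(-1))² = (7 + 36)² = 43² = 1849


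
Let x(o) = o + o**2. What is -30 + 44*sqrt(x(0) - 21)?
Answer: -30 + 44*I*sqrt(21) ≈ -30.0 + 201.63*I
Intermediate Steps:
-30 + 44*sqrt(x(0) - 21) = -30 + 44*sqrt(0*(1 + 0) - 21) = -30 + 44*sqrt(0*1 - 21) = -30 + 44*sqrt(0 - 21) = -30 + 44*sqrt(-21) = -30 + 44*(I*sqrt(21)) = -30 + 44*I*sqrt(21)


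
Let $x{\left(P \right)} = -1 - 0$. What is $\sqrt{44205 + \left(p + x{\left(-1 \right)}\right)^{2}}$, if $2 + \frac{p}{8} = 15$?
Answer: $\sqrt{54814} \approx 234.12$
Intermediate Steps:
$p = 104$ ($p = -16 + 8 \cdot 15 = -16 + 120 = 104$)
$x{\left(P \right)} = -1$ ($x{\left(P \right)} = -1 + 0 = -1$)
$\sqrt{44205 + \left(p + x{\left(-1 \right)}\right)^{2}} = \sqrt{44205 + \left(104 - 1\right)^{2}} = \sqrt{44205 + 103^{2}} = \sqrt{44205 + 10609} = \sqrt{54814}$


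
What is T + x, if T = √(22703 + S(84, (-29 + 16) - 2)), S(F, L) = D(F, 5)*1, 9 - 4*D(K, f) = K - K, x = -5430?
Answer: -5430 + √90821/2 ≈ -5279.3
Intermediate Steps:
D(K, f) = 9/4 (D(K, f) = 9/4 - (K - K)/4 = 9/4 - ¼*0 = 9/4 + 0 = 9/4)
S(F, L) = 9/4 (S(F, L) = (9/4)*1 = 9/4)
T = √90821/2 (T = √(22703 + 9/4) = √(90821/4) = √90821/2 ≈ 150.68)
T + x = √90821/2 - 5430 = -5430 + √90821/2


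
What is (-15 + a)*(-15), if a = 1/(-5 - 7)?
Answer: 905/4 ≈ 226.25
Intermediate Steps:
a = -1/12 (a = 1/(-12) = -1/12 ≈ -0.083333)
(-15 + a)*(-15) = (-15 - 1/12)*(-15) = -181/12*(-15) = 905/4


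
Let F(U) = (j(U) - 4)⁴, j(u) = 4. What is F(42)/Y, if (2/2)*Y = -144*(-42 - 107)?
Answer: 0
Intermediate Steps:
Y = 21456 (Y = -144*(-42 - 107) = -144*(-149) = 21456)
F(U) = 0 (F(U) = (4 - 4)⁴ = 0⁴ = 0)
F(42)/Y = 0/21456 = 0*(1/21456) = 0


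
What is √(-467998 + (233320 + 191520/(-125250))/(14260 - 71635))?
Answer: I*√4774013037882541110/3193875 ≈ 684.11*I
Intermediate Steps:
√(-467998 + (233320 + 191520/(-125250))/(14260 - 71635)) = √(-467998 + (233320 + 191520*(-1/125250))/(-57375)) = √(-467998 + (233320 - 6384/4175)*(-1/57375)) = √(-467998 + (974104616/4175)*(-1/57375)) = √(-467998 - 974104616/239540625) = √(-112105507523366/239540625) = I*√4774013037882541110/3193875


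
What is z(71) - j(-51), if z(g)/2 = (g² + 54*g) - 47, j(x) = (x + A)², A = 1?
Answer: 15156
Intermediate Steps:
j(x) = (1 + x)² (j(x) = (x + 1)² = (1 + x)²)
z(g) = -94 + 2*g² + 108*g (z(g) = 2*((g² + 54*g) - 47) = 2*(-47 + g² + 54*g) = -94 + 2*g² + 108*g)
z(71) - j(-51) = (-94 + 2*71² + 108*71) - (1 - 51)² = (-94 + 2*5041 + 7668) - 1*(-50)² = (-94 + 10082 + 7668) - 1*2500 = 17656 - 2500 = 15156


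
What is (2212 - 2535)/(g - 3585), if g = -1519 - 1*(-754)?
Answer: 323/4350 ≈ 0.074253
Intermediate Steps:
g = -765 (g = -1519 + 754 = -765)
(2212 - 2535)/(g - 3585) = (2212 - 2535)/(-765 - 3585) = -323/(-4350) = -323*(-1/4350) = 323/4350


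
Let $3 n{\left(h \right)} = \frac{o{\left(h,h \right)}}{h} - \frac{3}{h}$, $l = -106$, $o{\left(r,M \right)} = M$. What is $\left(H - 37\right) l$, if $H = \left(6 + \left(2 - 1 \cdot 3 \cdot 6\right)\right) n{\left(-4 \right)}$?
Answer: $\frac{13621}{3} \approx 4540.3$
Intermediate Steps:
$n{\left(h \right)} = \frac{1}{3} - \frac{1}{h}$ ($n{\left(h \right)} = \frac{\frac{h}{h} - \frac{3}{h}}{3} = \frac{1 - \frac{3}{h}}{3} = \frac{1}{3} - \frac{1}{h}$)
$H = - \frac{35}{6}$ ($H = \left(6 + \left(2 - 1 \cdot 3 \cdot 6\right)\right) \frac{-3 - 4}{3 \left(-4\right)} = \left(6 + \left(2 - 3 \cdot 6\right)\right) \frac{1}{3} \left(- \frac{1}{4}\right) \left(-7\right) = \left(6 + \left(2 - 18\right)\right) \frac{7}{12} = \left(6 - 16\right) \frac{7}{12} = \left(-10\right) \frac{7}{12} = - \frac{35}{6} \approx -5.8333$)
$\left(H - 37\right) l = \left(- \frac{35}{6} - 37\right) \left(-106\right) = \left(- \frac{257}{6}\right) \left(-106\right) = \frac{13621}{3}$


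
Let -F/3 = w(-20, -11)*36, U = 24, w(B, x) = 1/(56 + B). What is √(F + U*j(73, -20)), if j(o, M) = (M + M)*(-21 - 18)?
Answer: √37437 ≈ 193.49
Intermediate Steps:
F = -3 (F = -3*36/(56 - 20) = -3*36/36 = -36/12 = -3*1 = -3)
j(o, M) = -78*M (j(o, M) = (2*M)*(-39) = -78*M)
√(F + U*j(73, -20)) = √(-3 + 24*(-78*(-20))) = √(-3 + 24*1560) = √(-3 + 37440) = √37437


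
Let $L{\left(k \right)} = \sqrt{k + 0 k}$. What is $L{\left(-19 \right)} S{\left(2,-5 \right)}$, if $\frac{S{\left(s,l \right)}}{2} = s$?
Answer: $4 i \sqrt{19} \approx 17.436 i$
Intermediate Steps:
$S{\left(s,l \right)} = 2 s$
$L{\left(k \right)} = \sqrt{k}$ ($L{\left(k \right)} = \sqrt{k + 0} = \sqrt{k}$)
$L{\left(-19 \right)} S{\left(2,-5 \right)} = \sqrt{-19} \cdot 2 \cdot 2 = i \sqrt{19} \cdot 4 = 4 i \sqrt{19}$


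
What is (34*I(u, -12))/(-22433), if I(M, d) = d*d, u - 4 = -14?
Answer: -4896/22433 ≈ -0.21825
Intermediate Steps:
u = -10 (u = 4 - 14 = -10)
I(M, d) = d²
(34*I(u, -12))/(-22433) = (34*(-12)²)/(-22433) = (34*144)*(-1/22433) = 4896*(-1/22433) = -4896/22433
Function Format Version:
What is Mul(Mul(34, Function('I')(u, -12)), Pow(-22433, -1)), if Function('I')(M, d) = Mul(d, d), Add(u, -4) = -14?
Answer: Rational(-4896, 22433) ≈ -0.21825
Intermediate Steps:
u = -10 (u = Add(4, -14) = -10)
Function('I')(M, d) = Pow(d, 2)
Mul(Mul(34, Function('I')(u, -12)), Pow(-22433, -1)) = Mul(Mul(34, Pow(-12, 2)), Pow(-22433, -1)) = Mul(Mul(34, 144), Rational(-1, 22433)) = Mul(4896, Rational(-1, 22433)) = Rational(-4896, 22433)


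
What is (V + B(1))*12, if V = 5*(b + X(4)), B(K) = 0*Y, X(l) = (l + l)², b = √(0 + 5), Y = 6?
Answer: 3840 + 60*√5 ≈ 3974.2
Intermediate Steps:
b = √5 ≈ 2.2361
X(l) = 4*l² (X(l) = (2*l)² = 4*l²)
B(K) = 0 (B(K) = 0*6 = 0)
V = 320 + 5*√5 (V = 5*(√5 + 4*4²) = 5*(√5 + 4*16) = 5*(√5 + 64) = 5*(64 + √5) = 320 + 5*√5 ≈ 331.18)
(V + B(1))*12 = ((320 + 5*√5) + 0)*12 = (320 + 5*√5)*12 = 3840 + 60*√5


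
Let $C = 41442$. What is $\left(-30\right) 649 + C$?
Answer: $21972$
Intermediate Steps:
$\left(-30\right) 649 + C = \left(-30\right) 649 + 41442 = -19470 + 41442 = 21972$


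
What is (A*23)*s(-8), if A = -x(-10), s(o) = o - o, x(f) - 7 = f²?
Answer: 0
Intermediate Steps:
x(f) = 7 + f²
s(o) = 0
A = -107 (A = -(7 + (-10)²) = -(7 + 100) = -1*107 = -107)
(A*23)*s(-8) = -107*23*0 = -2461*0 = 0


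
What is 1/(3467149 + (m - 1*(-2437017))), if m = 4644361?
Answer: 1/10548527 ≈ 9.4800e-8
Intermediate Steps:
1/(3467149 + (m - 1*(-2437017))) = 1/(3467149 + (4644361 - 1*(-2437017))) = 1/(3467149 + (4644361 + 2437017)) = 1/(3467149 + 7081378) = 1/10548527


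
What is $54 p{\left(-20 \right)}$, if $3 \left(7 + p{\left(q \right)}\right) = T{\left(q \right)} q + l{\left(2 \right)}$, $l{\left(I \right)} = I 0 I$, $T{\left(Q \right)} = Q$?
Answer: $6822$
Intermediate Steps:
$l{\left(I \right)} = 0$ ($l{\left(I \right)} = 0 I = 0$)
$p{\left(q \right)} = -7 + \frac{q^{2}}{3}$ ($p{\left(q \right)} = -7 + \frac{q q + 0}{3} = -7 + \frac{q^{2} + 0}{3} = -7 + \frac{q^{2}}{3}$)
$54 p{\left(-20 \right)} = 54 \left(-7 + \frac{\left(-20\right)^{2}}{3}\right) = 54 \left(-7 + \frac{1}{3} \cdot 400\right) = 54 \left(-7 + \frac{400}{3}\right) = 54 \cdot \frac{379}{3} = 6822$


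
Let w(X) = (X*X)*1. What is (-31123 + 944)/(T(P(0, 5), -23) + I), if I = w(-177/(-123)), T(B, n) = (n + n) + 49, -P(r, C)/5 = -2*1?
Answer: -50730899/8524 ≈ -5951.5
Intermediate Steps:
P(r, C) = 10 (P(r, C) = -(-10) = -5*(-2) = 10)
T(B, n) = 49 + 2*n (T(B, n) = 2*n + 49 = 49 + 2*n)
w(X) = X² (w(X) = X²*1 = X²)
I = 3481/1681 (I = (-177/(-123))² = (-177*(-1/123))² = (59/41)² = 3481/1681 ≈ 2.0708)
(-31123 + 944)/(T(P(0, 5), -23) + I) = (-31123 + 944)/((49 + 2*(-23)) + 3481/1681) = -30179/((49 - 46) + 3481/1681) = -30179/(3 + 3481/1681) = -30179/8524/1681 = -30179*1681/8524 = -50730899/8524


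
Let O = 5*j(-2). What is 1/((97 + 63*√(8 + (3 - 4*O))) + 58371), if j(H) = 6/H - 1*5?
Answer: 58468/3417828325 - 189*√19/3417828325 ≈ 1.6866e-5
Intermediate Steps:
j(H) = -5 + 6/H (j(H) = 6/H - 5 = -5 + 6/H)
O = -40 (O = 5*(-5 + 6/(-2)) = 5*(-5 + 6*(-½)) = 5*(-5 - 3) = 5*(-8) = -40)
1/((97 + 63*√(8 + (3 - 4*O))) + 58371) = 1/((97 + 63*√(8 + (3 - 4*(-40)))) + 58371) = 1/((97 + 63*√(8 + (3 + 160))) + 58371) = 1/((97 + 63*√(8 + 163)) + 58371) = 1/((97 + 63*√171) + 58371) = 1/((97 + 63*(3*√19)) + 58371) = 1/((97 + 189*√19) + 58371) = 1/(58468 + 189*√19)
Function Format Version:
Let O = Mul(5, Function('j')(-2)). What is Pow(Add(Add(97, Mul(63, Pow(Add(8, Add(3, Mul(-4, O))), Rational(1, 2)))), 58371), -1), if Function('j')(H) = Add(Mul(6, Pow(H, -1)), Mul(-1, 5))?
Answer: Add(Rational(58468, 3417828325), Mul(Rational(-189, 3417828325), Pow(19, Rational(1, 2)))) ≈ 1.6866e-5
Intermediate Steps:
Function('j')(H) = Add(-5, Mul(6, Pow(H, -1))) (Function('j')(H) = Add(Mul(6, Pow(H, -1)), -5) = Add(-5, Mul(6, Pow(H, -1))))
O = -40 (O = Mul(5, Add(-5, Mul(6, Pow(-2, -1)))) = Mul(5, Add(-5, Mul(6, Rational(-1, 2)))) = Mul(5, Add(-5, -3)) = Mul(5, -8) = -40)
Pow(Add(Add(97, Mul(63, Pow(Add(8, Add(3, Mul(-4, O))), Rational(1, 2)))), 58371), -1) = Pow(Add(Add(97, Mul(63, Pow(Add(8, Add(3, Mul(-4, -40))), Rational(1, 2)))), 58371), -1) = Pow(Add(Add(97, Mul(63, Pow(Add(8, Add(3, 160)), Rational(1, 2)))), 58371), -1) = Pow(Add(Add(97, Mul(63, Pow(Add(8, 163), Rational(1, 2)))), 58371), -1) = Pow(Add(Add(97, Mul(63, Pow(171, Rational(1, 2)))), 58371), -1) = Pow(Add(Add(97, Mul(63, Mul(3, Pow(19, Rational(1, 2))))), 58371), -1) = Pow(Add(Add(97, Mul(189, Pow(19, Rational(1, 2)))), 58371), -1) = Pow(Add(58468, Mul(189, Pow(19, Rational(1, 2)))), -1)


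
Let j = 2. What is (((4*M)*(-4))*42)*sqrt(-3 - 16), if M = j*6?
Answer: -8064*I*sqrt(19) ≈ -35150.0*I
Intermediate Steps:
M = 12 (M = 2*6 = 12)
(((4*M)*(-4))*42)*sqrt(-3 - 16) = (((4*12)*(-4))*42)*sqrt(-3 - 16) = ((48*(-4))*42)*sqrt(-19) = (-192*42)*(I*sqrt(19)) = -8064*I*sqrt(19)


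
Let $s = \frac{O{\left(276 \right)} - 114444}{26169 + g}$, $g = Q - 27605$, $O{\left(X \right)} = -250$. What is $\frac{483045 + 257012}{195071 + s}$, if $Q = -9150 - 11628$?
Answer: $\frac{8219813099}{2166710944} \approx 3.7937$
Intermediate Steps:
$Q = -20778$ ($Q = -9150 - 11628 = -20778$)
$g = -48383$ ($g = -20778 - 27605 = -48383$)
$s = \frac{57347}{11107}$ ($s = \frac{-250 - 114444}{26169 - 48383} = - \frac{114694}{-22214} = \left(-114694\right) \left(- \frac{1}{22214}\right) = \frac{57347}{11107} \approx 5.1631$)
$\frac{483045 + 257012}{195071 + s} = \frac{483045 + 257012}{195071 + \frac{57347}{11107}} = \frac{740057}{\frac{2166710944}{11107}} = 740057 \cdot \frac{11107}{2166710944} = \frac{8219813099}{2166710944}$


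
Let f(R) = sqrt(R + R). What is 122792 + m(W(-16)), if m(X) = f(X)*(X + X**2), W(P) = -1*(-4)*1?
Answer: 122792 + 40*sqrt(2) ≈ 1.2285e+5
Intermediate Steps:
W(P) = 4 (W(P) = 4*1 = 4)
f(R) = sqrt(2)*sqrt(R) (f(R) = sqrt(2*R) = sqrt(2)*sqrt(R))
m(X) = sqrt(2)*sqrt(X)*(X + X**2) (m(X) = (sqrt(2)*sqrt(X))*(X + X**2) = sqrt(2)*sqrt(X)*(X + X**2))
122792 + m(W(-16)) = 122792 + sqrt(2)*4**(3/2)*(1 + 4) = 122792 + sqrt(2)*8*5 = 122792 + 40*sqrt(2)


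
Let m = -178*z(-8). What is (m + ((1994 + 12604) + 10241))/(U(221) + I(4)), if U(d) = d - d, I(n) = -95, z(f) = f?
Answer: -26263/95 ≈ -276.45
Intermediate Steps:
m = 1424 (m = -178*(-8) = 1424)
U(d) = 0
(m + ((1994 + 12604) + 10241))/(U(221) + I(4)) = (1424 + ((1994 + 12604) + 10241))/(0 - 95) = (1424 + (14598 + 10241))/(-95) = (1424 + 24839)*(-1/95) = 26263*(-1/95) = -26263/95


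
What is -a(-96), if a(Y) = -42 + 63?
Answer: -21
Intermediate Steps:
a(Y) = 21
-a(-96) = -1*21 = -21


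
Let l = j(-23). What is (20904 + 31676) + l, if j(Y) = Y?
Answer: 52557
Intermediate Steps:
l = -23
(20904 + 31676) + l = (20904 + 31676) - 23 = 52580 - 23 = 52557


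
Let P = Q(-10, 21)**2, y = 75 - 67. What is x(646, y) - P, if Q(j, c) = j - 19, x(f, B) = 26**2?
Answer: -165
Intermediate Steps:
y = 8
x(f, B) = 676
Q(j, c) = -19 + j
P = 841 (P = (-19 - 10)**2 = (-29)**2 = 841)
x(646, y) - P = 676 - 1*841 = 676 - 841 = -165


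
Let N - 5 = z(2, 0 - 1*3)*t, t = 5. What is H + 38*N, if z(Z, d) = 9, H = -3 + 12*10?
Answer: 2017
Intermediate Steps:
H = 117 (H = -3 + 120 = 117)
N = 50 (N = 5 + 9*5 = 5 + 45 = 50)
H + 38*N = 117 + 38*50 = 117 + 1900 = 2017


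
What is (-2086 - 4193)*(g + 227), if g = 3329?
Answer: -22328124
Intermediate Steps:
(-2086 - 4193)*(g + 227) = (-2086 - 4193)*(3329 + 227) = -6279*3556 = -22328124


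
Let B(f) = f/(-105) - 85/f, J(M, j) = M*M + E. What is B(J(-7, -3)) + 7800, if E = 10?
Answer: 48308594/6195 ≈ 7798.0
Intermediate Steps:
J(M, j) = 10 + M² (J(M, j) = M*M + 10 = M² + 10 = 10 + M²)
B(f) = -85/f - f/105 (B(f) = f*(-1/105) - 85/f = -f/105 - 85/f = -85/f - f/105)
B(J(-7, -3)) + 7800 = (-85/(10 + (-7)²) - (10 + (-7)²)/105) + 7800 = (-85/(10 + 49) - (10 + 49)/105) + 7800 = (-85/59 - 1/105*59) + 7800 = (-85*1/59 - 59/105) + 7800 = (-85/59 - 59/105) + 7800 = -12406/6195 + 7800 = 48308594/6195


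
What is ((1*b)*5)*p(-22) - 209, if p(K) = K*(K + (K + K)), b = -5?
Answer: -36509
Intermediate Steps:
p(K) = 3*K² (p(K) = K*(K + 2*K) = K*(3*K) = 3*K²)
((1*b)*5)*p(-22) - 209 = ((1*(-5))*5)*(3*(-22)²) - 209 = (-5*5)*(3*484) - 209 = -25*1452 - 209 = -36300 - 209 = -36509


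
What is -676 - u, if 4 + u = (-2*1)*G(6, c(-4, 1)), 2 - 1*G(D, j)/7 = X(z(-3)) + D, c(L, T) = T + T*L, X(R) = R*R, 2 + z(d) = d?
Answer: -1078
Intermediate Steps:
z(d) = -2 + d
X(R) = R²
c(L, T) = T + L*T
G(D, j) = -161 - 7*D (G(D, j) = 14 - 7*((-2 - 3)² + D) = 14 - 7*((-5)² + D) = 14 - 7*(25 + D) = 14 + (-175 - 7*D) = -161 - 7*D)
u = 402 (u = -4 + (-2*1)*(-161 - 7*6) = -4 - 2*(-161 - 42) = -4 - 2*(-203) = -4 + 406 = 402)
-676 - u = -676 - 1*402 = -676 - 402 = -1078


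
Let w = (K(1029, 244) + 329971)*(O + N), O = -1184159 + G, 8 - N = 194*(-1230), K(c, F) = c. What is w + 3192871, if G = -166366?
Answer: -368034714129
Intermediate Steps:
N = 238628 (N = 8 - 194*(-1230) = 8 - 1*(-238620) = 8 + 238620 = 238628)
O = -1350525 (O = -1184159 - 166366 = -1350525)
w = -368037907000 (w = (1029 + 329971)*(-1350525 + 238628) = 331000*(-1111897) = -368037907000)
w + 3192871 = -368037907000 + 3192871 = -368034714129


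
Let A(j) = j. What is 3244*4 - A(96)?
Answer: 12880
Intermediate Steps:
3244*4 - A(96) = 3244*4 - 1*96 = 12976 - 96 = 12880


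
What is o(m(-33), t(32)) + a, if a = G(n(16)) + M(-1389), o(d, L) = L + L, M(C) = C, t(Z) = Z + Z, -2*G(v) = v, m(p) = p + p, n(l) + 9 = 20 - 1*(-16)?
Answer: -2549/2 ≈ -1274.5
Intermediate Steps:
n(l) = 27 (n(l) = -9 + (20 - 1*(-16)) = -9 + (20 + 16) = -9 + 36 = 27)
m(p) = 2*p
G(v) = -v/2
t(Z) = 2*Z
o(d, L) = 2*L
a = -2805/2 (a = -½*27 - 1389 = -27/2 - 1389 = -2805/2 ≈ -1402.5)
o(m(-33), t(32)) + a = 2*(2*32) - 2805/2 = 2*64 - 2805/2 = 128 - 2805/2 = -2549/2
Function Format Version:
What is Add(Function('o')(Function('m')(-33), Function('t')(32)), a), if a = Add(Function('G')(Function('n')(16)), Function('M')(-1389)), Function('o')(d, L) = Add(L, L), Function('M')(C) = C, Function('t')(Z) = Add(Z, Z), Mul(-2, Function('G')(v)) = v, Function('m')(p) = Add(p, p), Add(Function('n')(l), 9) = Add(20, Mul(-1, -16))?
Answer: Rational(-2549, 2) ≈ -1274.5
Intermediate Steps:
Function('n')(l) = 27 (Function('n')(l) = Add(-9, Add(20, Mul(-1, -16))) = Add(-9, Add(20, 16)) = Add(-9, 36) = 27)
Function('m')(p) = Mul(2, p)
Function('G')(v) = Mul(Rational(-1, 2), v)
Function('t')(Z) = Mul(2, Z)
Function('o')(d, L) = Mul(2, L)
a = Rational(-2805, 2) (a = Add(Mul(Rational(-1, 2), 27), -1389) = Add(Rational(-27, 2), -1389) = Rational(-2805, 2) ≈ -1402.5)
Add(Function('o')(Function('m')(-33), Function('t')(32)), a) = Add(Mul(2, Mul(2, 32)), Rational(-2805, 2)) = Add(Mul(2, 64), Rational(-2805, 2)) = Add(128, Rational(-2805, 2)) = Rational(-2549, 2)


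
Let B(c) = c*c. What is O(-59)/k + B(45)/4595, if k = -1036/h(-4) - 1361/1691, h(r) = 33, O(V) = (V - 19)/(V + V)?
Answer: 40934237832/97423696369 ≈ 0.42017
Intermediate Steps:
O(V) = (-19 + V)/(2*V) (O(V) = (-19 + V)/((2*V)) = (-19 + V)*(1/(2*V)) = (-19 + V)/(2*V))
B(c) = c²
k = -1796789/55803 (k = -1036/33 - 1361/1691 = -1796789/55803 ≈ -32.199)
O(-59)/k + B(45)/4595 = ((½)*(-19 - 59)/(-59))/(-1796789/55803) + 45²/4595 = ((½)*(-1/59)*(-78))*(-55803/1796789) + 2025*(1/4595) = (39/59)*(-55803/1796789) + 405/919 = -2176317/106010551 + 405/919 = 40934237832/97423696369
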